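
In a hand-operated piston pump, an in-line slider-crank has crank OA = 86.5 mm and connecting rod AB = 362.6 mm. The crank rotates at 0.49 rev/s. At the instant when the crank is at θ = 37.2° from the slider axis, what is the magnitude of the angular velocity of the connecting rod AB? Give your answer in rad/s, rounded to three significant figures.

0.591

ω = 3.079 rad/s (converted from 0.49 rev/s).
The rod makes angle φ with the slider axis where L sinφ = r sinθ; differentiating, L cosφ·φ̇ = r ω cosθ.
L cosφ = √(L² − r² sin²θ) = 0.35881 m.
|ω_rod| = r ω |cosθ| / √(L² − r² sin²θ) = 0.0865·3.079·0.79653/0.35881 = 0.5912 rad/s.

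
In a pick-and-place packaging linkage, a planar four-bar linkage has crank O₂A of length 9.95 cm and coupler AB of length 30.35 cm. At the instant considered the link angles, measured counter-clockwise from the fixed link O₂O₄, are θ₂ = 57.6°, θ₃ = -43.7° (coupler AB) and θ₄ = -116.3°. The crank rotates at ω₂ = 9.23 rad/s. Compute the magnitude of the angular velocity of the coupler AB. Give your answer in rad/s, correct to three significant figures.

0.337

ω₂ = 9.23 rad/s
Differentiating the loop-closure r₂e^{iθ₂}+r₃e^{iθ₃}=r₁+r₄e^{iθ₄} gives r₂ω₂e^{iθ₂}+r₃ω₃e^{iθ₃}=r₄ω₄e^{iθ₄}.
Eliminating the other unknown: ω₃ = r₂ω₂ sin(θ₄−θ₂) / [r₃ sin(θ₃−θ₄)].
Numerator sine = -0.10626; denominator sine = +0.95424.
Result = 0.0995·9.23·(-0.10626) / (0.3035·(+0.95424)) = -0.33697 rad/s; magnitude 0.33697 rad/s.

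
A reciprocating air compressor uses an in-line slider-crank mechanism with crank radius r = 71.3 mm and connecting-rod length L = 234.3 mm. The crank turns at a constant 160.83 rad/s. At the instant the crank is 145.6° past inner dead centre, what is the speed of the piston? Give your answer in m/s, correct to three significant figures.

ω = 160.8 rad/s
For an in-line slider-crank, x = r cosθ + √(L² − r² sin²θ), so v = −rω sinθ·[1 + r cosθ/√(L² − r² sin²θ)].
With r = 0.0713 m, L = 0.2343 m, θ = 145.6°: √(L² − r² sin²θ) = 0.23081 m.
v = −0.0713·160.8·0.56497·[1 + 0.0713·-0.82511/0.23081] = -4.8273 m/s.
|v| = 4.8273 m/s.

4.83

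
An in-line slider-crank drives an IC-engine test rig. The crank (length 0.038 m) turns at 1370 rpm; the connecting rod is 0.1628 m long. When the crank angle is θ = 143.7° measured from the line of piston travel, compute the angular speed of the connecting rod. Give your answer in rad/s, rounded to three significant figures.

27.2

ω = 143.5 rad/s (converted from 1370 rpm).
The rod makes angle φ with the slider axis where L sinφ = r sinθ; differentiating, L cosφ·φ̇ = r ω cosθ.
L cosφ = √(L² − r² sin²θ) = 0.16124 m.
|ω_rod| = r ω |cosθ| / √(L² − r² sin²θ) = 0.038·143.5·0.80593/0.16124 = 27.25 rad/s.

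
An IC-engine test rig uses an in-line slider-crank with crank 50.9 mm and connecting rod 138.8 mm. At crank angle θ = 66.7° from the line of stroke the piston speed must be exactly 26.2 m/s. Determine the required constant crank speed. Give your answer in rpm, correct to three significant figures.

4640

For an in-line slider-crank, |v_piston| = rω|sinθ|·[1 + r cosθ/√(L² − r² sin²θ)].
With r = 0.0509 m, L = 0.1388 m, θ = 66.7°: the bracketed kinematic factor |dx/dθ| = 0.053951 m.
ω = v/|dx/dθ| = 26.2/0.053951 = 485.63 rad/s.
N = 60ω/(2π) = 4637.4 rpm.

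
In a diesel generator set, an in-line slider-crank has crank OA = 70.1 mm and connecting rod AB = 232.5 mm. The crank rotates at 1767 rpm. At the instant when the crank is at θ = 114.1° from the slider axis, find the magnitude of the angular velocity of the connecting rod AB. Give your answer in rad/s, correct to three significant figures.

23.7

ω = 185 rad/s (converted from 1767 rpm).
The rod makes angle φ with the slider axis where L sinφ = r sinθ; differentiating, L cosφ·φ̇ = r ω cosθ.
L cosφ = √(L² − r² sin²θ) = 0.22352 m.
|ω_rod| = r ω |cosθ| / √(L² − r² sin²θ) = 0.0701·185·0.40833/0.22352 = 23.696 rad/s.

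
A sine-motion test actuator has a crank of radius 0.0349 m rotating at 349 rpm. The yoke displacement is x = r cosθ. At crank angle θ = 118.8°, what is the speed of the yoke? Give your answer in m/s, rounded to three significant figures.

ω = 36.55 rad/s (from 349 rpm).
x = r cosθ ⇒ ẋ = −rω sinθ.
|v| = rω|sinθ| = 0.0349·36.55·|sin 118.8°| = 1.1177 m/s.

1.12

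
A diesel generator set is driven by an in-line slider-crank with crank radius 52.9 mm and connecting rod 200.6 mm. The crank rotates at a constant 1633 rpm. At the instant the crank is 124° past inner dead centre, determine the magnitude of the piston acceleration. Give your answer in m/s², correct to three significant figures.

ω = 2π·1633/60 = 171 rad/s
x(θ) = r cosθ + √(L² − r² sin²θ); with ω constant, a = ω²·d²x/dθ².
d²x/dθ² = −r cosθ − r²(cos2θ)/√u − r⁴ sin²2θ/(4u^{3/2}),  u = L² − r² sin²θ = 0.038317 m².
Substituting r = 0.0529 m, L = 0.2006 m, θ = 124°: d²x/dθ² = +0.034712 m.
a = ω²·d²x/dθ² = (171)²·(+0.034712) = +1015.1 m/s²;  |a| = 1015.1 m/s².

1020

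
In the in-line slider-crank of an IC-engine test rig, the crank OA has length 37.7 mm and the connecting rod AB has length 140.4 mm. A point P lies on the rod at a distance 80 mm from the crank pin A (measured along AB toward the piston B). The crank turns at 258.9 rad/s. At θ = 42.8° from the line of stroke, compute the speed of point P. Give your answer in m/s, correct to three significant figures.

ω = 258.9 rad/s.  Crank-pin speed |V_A| = rω = 9.7605 m/s, perpendicular to OA.
Rod angle: sinφ = −(r/L) sinθ ⇒ φ = -10.512°; ω_rod = −rω cosθ/√(L²−r²sin²θ) = -51.879 rad/s.
V_P = V_A + ω_rod × AP, with AP = 0.08 m along the rod.
Components: V_Px = −rω sinθ − a·ω_rod·sinφ = -7.3889 m/s;  V_Py = rω cosθ + a·ω_rod·cosφ = +3.0809 m/s.
|V_P| = √(V_Px² + V_Py²) = 8.0055 m/s.

8.01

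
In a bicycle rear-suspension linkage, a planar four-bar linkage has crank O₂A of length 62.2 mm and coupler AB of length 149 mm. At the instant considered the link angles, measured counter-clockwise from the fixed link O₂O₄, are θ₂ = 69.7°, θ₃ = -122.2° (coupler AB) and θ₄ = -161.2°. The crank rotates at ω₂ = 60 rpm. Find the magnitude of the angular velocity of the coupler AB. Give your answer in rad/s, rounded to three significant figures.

ω₂ = 6.283 rad/s (from 60 rpm).
Differentiating the loop-closure r₂e^{iθ₂}+r₃e^{iθ₃}=r₁+r₄e^{iθ₄} gives r₂ω₂e^{iθ₂}+r₃ω₃e^{iθ₃}=r₄ω₄e^{iθ₄}.
Eliminating the other unknown: ω₃ = r₂ω₂ sin(θ₄−θ₂) / [r₃ sin(θ₃−θ₄)].
Numerator sine = +0.77605; denominator sine = +0.62932.
Result = 0.0622·6.283·(+0.77605) / (0.149·(+0.62932)) = +3.2344 rad/s; magnitude 3.2344 rad/s.

3.23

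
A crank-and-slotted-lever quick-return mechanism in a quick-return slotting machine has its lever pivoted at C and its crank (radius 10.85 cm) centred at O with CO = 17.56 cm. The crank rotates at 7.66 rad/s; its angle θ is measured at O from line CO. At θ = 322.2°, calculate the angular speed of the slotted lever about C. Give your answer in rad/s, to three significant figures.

ω = 7.66 rad/s
Crank pin A relative to C: A = (d + r cosθ, r sinθ); lever angle φ = atan2(r sinθ, d + r cosθ).
Differentiating tanφ: φ̇ = rω(d cosθ + r)/(d² + r² + 2dr cosθ).
d² + r² + 2dr cosθ = |CA|² = 0.0727166 m²;  d cosθ + r = +0.24725 m.
|ω_lever| = |0.1085·7.66·+0.24725| / 0.0727166 = 2.8259 rad/s.

2.83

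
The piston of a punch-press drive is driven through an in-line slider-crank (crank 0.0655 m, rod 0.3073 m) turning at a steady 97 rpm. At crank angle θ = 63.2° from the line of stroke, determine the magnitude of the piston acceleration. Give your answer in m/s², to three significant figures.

ω = 2π·97/60 = 10.16 rad/s
x(θ) = r cosθ + √(L² − r² sin²θ); with ω constant, a = ω²·d²x/dθ².
d²x/dθ² = −r cosθ − r²(cos2θ)/√u − r⁴ sin²2θ/(4u^{3/2}),  u = L² − r² sin²θ = 0.0910152 m².
Substituting r = 0.0655 m, L = 0.3073 m, θ = 63.2°: d²x/dθ² = -0.021202 m.
a = ω²·d²x/dθ² = (10.16)²·(-0.021202) = -2.1877 m/s²;  |a| = 2.1877 m/s².

2.19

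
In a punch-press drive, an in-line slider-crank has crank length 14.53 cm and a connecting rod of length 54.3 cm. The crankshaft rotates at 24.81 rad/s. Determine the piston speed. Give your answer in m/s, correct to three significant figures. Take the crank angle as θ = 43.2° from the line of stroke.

2.96

ω = 24.81 rad/s
For an in-line slider-crank, x = r cosθ + √(L² − r² sin²θ), so v = −rω sinθ·[1 + r cosθ/√(L² − r² sin²θ)].
With r = 0.1453 m, L = 0.543 m, θ = 43.2°: √(L² − r² sin²θ) = 0.53381 m.
v = −0.1453·24.81·0.68455·[1 + 0.1453·0.72897/0.53381] = -2.9574 m/s.
|v| = 2.9574 m/s.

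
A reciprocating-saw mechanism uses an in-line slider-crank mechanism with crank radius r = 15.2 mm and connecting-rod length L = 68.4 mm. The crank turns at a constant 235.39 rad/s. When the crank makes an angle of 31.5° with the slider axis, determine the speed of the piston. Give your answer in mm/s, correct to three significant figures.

ω = 235.4 rad/s
For an in-line slider-crank, x = r cosθ + √(L² − r² sin²θ), so v = −rω sinθ·[1 + r cosθ/√(L² − r² sin²θ)].
With r = 0.0152 m, L = 0.0684 m, θ = 31.5°: √(L² − r² sin²θ) = 0.067937 m.
v = −0.0152·235.4·0.52250·[1 + 0.0152·0.85264/0.067937] = -2.2261 m/s.
|v| = 2.2261 m/s = 2226.1 mm/s.

2230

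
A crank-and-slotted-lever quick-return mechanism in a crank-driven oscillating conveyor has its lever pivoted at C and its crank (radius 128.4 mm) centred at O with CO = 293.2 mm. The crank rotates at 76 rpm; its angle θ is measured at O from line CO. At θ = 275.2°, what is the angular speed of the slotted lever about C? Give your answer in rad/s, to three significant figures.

1.45

ω = 7.959 rad/s (from 76 rpm).
Crank pin A relative to C: A = (d + r cosθ, r sinθ); lever angle φ = atan2(r sinθ, d + r cosθ).
Differentiating tanφ: φ̇ = rω(d cosθ + r)/(d² + r² + 2dr cosθ).
d² + r² + 2dr cosθ = |CA|² = 0.109277 m²;  d cosθ + r = +0.15497 m.
|ω_lever| = |0.1284·7.959·+0.15497| / 0.109277 = 1.4492 rad/s.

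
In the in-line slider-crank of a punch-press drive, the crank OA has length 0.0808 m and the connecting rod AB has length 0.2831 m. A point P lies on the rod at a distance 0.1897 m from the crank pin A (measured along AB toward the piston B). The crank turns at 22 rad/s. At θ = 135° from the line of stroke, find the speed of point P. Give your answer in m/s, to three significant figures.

ω = 22 rad/s.  Crank-pin speed |V_A| = rω = 1.7776 m/s, perpendicular to OA.
Rod angle: sinφ = −(r/L) sinθ ⇒ φ = -11.643°; ω_rod = −rω cosθ/√(L²−r²sin²θ) = +4.5332 rad/s.
V_P = V_A + ω_rod × AP, with AP = 0.1897 m along the rod.
Components: V_Px = −rω sinθ − a·ω_rod·sinφ = -1.0834 m/s;  V_Py = rω cosθ + a·ω_rod·cosφ = -0.41469 m/s.
|V_P| = √(V_Px² + V_Py²) = 1.1601 m/s.

1.16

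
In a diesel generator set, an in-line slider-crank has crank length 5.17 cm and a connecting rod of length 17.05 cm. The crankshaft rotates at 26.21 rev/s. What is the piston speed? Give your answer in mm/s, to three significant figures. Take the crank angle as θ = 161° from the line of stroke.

1970

ω = 2π·26.2 = 164.7 rad/s
For an in-line slider-crank, x = r cosθ + √(L² − r² sin²θ), so v = −rω sinθ·[1 + r cosθ/√(L² − r² sin²θ)].
With r = 0.0517 m, L = 0.1705 m, θ = 161°: √(L² − r² sin²θ) = 0.16967 m.
v = −0.0517·164.7·0.32557·[1 + 0.0517·-0.94552/0.16967] = -1.9733 m/s.
|v| = 1.9733 m/s = 1973.3 mm/s.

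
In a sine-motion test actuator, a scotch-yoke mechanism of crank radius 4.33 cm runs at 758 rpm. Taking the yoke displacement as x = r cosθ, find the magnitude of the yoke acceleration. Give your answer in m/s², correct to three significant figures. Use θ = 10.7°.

ω = 79.38 rad/s (from 758 rpm).
x = r cosθ ⇒ ẍ = −rω² cosθ (ω constant).
|a| = rω²|cosθ| = 0.0433·(79.38)²·|cos 10.7°| = 268.08 m/s².

268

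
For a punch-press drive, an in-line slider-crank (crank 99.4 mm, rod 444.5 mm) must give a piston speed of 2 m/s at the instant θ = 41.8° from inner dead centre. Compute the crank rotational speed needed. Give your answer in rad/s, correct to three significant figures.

25.8

For an in-line slider-crank, |v_piston| = rω|sinθ|·[1 + r cosθ/√(L² − r² sin²θ)].
With r = 0.0994 m, L = 0.4445 m, θ = 41.8°: the bracketed kinematic factor |dx/dθ| = 0.077423 m.
ω = v/|dx/dθ| = 2/0.077423 = 25.832 rad/s.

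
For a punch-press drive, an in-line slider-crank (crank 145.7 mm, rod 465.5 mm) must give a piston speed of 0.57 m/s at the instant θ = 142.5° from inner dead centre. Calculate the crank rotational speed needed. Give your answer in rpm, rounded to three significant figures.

For an in-line slider-crank, |v_piston| = rω|sinθ|·[1 + r cosθ/√(L² − r² sin²θ)].
With r = 0.1457 m, L = 0.4655 m, θ = 142.5°: the bracketed kinematic factor |dx/dθ| = 0.066261 m.
ω = v/|dx/dθ| = 0.57/0.066261 = 8.6024 rad/s.
N = 60ω/(2π) = 82.147 rpm.

82.1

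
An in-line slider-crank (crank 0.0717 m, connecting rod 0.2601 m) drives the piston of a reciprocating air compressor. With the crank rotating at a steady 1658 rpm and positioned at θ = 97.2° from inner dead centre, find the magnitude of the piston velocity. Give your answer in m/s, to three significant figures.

ω = 2π·1658/60 = 173.6 rad/s
For an in-line slider-crank, x = r cosθ + √(L² − r² sin²θ), so v = −rω sinθ·[1 + r cosθ/√(L² − r² sin²θ)].
With r = 0.0717 m, L = 0.2601 m, θ = 97.2°: √(L² − r² sin²θ) = 0.25018 m.
v = −0.0717·173.6·0.99211·[1 + 0.0717·-0.12533/0.25018] = -11.907 m/s.
|v| = 11.907 m/s.

11.9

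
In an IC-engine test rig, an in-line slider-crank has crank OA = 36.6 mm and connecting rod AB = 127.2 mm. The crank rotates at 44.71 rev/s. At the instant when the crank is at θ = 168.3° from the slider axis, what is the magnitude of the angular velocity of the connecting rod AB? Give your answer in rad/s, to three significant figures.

79.3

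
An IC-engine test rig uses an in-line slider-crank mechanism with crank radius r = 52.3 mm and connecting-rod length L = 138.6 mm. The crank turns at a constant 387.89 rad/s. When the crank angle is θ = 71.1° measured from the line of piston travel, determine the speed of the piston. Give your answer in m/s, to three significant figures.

21.7

ω = 387.9 rad/s
For an in-line slider-crank, x = r cosθ + √(L² − r² sin²θ), so v = −rω sinθ·[1 + r cosθ/√(L² − r² sin²θ)].
With r = 0.0523 m, L = 0.1386 m, θ = 71.1°: √(L² − r² sin²θ) = 0.12947 m.
v = −0.0523·387.9·0.94609·[1 + 0.0523·0.32392/0.12947] = -21.704 m/s.
|v| = 21.704 m/s.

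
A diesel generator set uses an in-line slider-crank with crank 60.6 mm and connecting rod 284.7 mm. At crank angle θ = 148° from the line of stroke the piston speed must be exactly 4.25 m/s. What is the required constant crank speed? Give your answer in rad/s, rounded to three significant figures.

For an in-line slider-crank, |v_piston| = rω|sinθ|·[1 + r cosθ/√(L² − r² sin²θ)].
With r = 0.0606 m, L = 0.2847 m, θ = 148°: the bracketed kinematic factor |dx/dθ| = 0.026279 m.
ω = v/|dx/dθ| = 4.25/0.026279 = 161.73 rad/s.

162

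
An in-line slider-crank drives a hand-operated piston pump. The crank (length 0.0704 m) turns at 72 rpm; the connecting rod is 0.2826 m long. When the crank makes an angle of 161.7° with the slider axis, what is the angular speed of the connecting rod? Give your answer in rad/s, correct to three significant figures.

1.79

ω = 7.54 rad/s (converted from 72 rpm).
The rod makes angle φ with the slider axis where L sinφ = r sinθ; differentiating, L cosφ·φ̇ = r ω cosθ.
L cosφ = √(L² − r² sin²θ) = 0.28173 m.
|ω_rod| = r ω |cosθ| / √(L² − r² sin²θ) = 0.0704·7.54·0.94943/0.28173 = 1.7888 rad/s.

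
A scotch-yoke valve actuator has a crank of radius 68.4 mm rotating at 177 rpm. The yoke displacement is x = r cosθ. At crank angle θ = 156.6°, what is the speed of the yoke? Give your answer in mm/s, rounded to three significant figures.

ω = 18.54 rad/s (from 177 rpm).
x = r cosθ ⇒ ẋ = −rω sinθ.
|v| = rω|sinθ| = 0.0684·18.54·|sin 156.6°| = 0.50351 m/s = 503.51 mm/s.

504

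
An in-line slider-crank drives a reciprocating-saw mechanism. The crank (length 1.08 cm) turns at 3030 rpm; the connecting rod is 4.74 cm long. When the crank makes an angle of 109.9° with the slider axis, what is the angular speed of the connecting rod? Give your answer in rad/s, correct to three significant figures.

25.2

ω = 317.3 rad/s (converted from 3030 rpm).
The rod makes angle φ with the slider axis where L sinφ = r sinθ; differentiating, L cosφ·φ̇ = r ω cosθ.
L cosφ = √(L² − r² sin²θ) = 0.046299 m.
|ω_rod| = r ω |cosθ| / √(L² − r² sin²θ) = 0.0108·317.3·0.34038/0.046299 = 25.193 rad/s.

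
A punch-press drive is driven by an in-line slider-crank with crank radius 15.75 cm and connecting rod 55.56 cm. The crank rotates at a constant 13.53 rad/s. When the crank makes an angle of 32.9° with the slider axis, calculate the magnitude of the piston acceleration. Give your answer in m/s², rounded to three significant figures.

27.7

ω = 13.53 rad/s
x(θ) = r cosθ + √(L² − r² sin²θ); with ω constant, a = ω²·d²x/dθ².
d²x/dθ² = −r cosθ − r²(cos2θ)/√u − r⁴ sin²2θ/(4u^{3/2}),  u = L² − r² sin²θ = 0.301373 m².
Substituting r = 0.1575 m, L = 0.5556 m, θ = 32.9°: d²x/dθ² = -0.15154 m.
a = ω²·d²x/dθ² = (13.53)²·(-0.15154) = -27.74 m/s²;  |a| = 27.74 m/s².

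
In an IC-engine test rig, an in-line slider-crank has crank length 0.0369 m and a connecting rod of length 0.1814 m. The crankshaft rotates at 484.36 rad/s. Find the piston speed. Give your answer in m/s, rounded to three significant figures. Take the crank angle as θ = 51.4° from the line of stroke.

15.8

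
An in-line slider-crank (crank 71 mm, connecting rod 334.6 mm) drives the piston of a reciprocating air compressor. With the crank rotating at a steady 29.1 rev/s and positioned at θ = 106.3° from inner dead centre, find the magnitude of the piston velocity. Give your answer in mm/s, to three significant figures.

11700

ω = 2π·29.1 = 182.8 rad/s
For an in-line slider-crank, x = r cosθ + √(L² − r² sin²θ), so v = −rω sinθ·[1 + r cosθ/√(L² − r² sin²θ)].
With r = 0.071 m, L = 0.3346 m, θ = 106.3°: √(L² − r² sin²θ) = 0.32759 m.
v = −0.071·182.8·0.95981·[1 + 0.071·-0.28067/0.32759] = -11.702 m/s.
|v| = 11.702 m/s = 11702 mm/s.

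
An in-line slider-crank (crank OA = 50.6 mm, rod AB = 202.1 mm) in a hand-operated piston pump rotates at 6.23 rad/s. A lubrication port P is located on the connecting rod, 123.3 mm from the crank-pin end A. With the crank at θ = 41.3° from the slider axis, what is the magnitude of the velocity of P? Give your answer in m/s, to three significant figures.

0.250

ω = 6.23 rad/s.  Crank-pin speed |V_A| = rω = 0.31524 m/s, perpendicular to OA.
Rod angle: sinφ = −(r/L) sinθ ⇒ φ = -9.511°; ω_rod = −rω cosθ/√(L²−r²sin²θ) = -1.1882 rad/s.
V_P = V_A + ω_rod × AP, with AP = 0.1233 m along the rod.
Components: V_Px = −rω sinθ − a·ω_rod·sinφ = -0.23227 m/s;  V_Py = rω cosθ + a·ω_rod·cosφ = +0.09234 m/s.
|V_P| = √(V_Px² + V_Py²) = 0.24995 m/s.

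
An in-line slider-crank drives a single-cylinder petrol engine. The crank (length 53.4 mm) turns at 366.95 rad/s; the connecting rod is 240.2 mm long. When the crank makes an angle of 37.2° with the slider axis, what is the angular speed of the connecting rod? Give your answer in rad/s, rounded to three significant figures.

65.6

ω = 366.9 rad/s
The rod makes angle φ with the slider axis where L sinφ = r sinθ; differentiating, L cosφ·φ̇ = r ω cosθ.
L cosφ = √(L² − r² sin²θ) = 0.23802 m.
|ω_rod| = r ω |cosθ| / √(L² − r² sin²θ) = 0.0534·366.9·0.79653/0.23802 = 65.575 rad/s.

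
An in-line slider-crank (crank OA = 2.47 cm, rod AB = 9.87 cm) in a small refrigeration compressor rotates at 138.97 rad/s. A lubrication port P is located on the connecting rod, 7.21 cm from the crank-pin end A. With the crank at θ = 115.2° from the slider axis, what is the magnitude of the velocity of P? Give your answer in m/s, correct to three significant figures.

ω = 139 rad/s.  Crank-pin speed |V_A| = rω = 3.4326 m/s, perpendicular to OA.
Rod angle: sinφ = −(r/L) sinθ ⇒ φ = -13.087°; ω_rod = −rω cosθ/√(L²−r²sin²θ) = +15.202 rad/s.
V_P = V_A + ω_rod × AP, with AP = 0.0721 m along the rod.
Components: V_Px = −rω sinθ − a·ω_rod·sinφ = -2.8577 m/s;  V_Py = rω cosθ + a·ω_rod·cosφ = -0.39388 m/s.
|V_P| = √(V_Px² + V_Py²) = 2.8847 m/s.

2.88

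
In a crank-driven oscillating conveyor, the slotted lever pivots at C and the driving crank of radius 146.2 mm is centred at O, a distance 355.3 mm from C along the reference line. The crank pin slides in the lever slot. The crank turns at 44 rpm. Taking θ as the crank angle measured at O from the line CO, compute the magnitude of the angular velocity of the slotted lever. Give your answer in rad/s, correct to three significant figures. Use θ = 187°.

ω = 4.608 rad/s (from 44 rpm).
Crank pin A relative to C: A = (d + r cosθ, r sinθ); lever angle φ = atan2(r sinθ, d + r cosθ).
Differentiating tanφ: φ̇ = rω(d cosθ + r)/(d² + r² + 2dr cosθ).
d² + r² + 2dr cosθ = |CA|² = 0.0444972 m²;  d cosθ + r = -0.20645 m.
|ω_lever| = |0.1462·4.608·-0.20645| / 0.0444972 = 3.1255 rad/s.

3.13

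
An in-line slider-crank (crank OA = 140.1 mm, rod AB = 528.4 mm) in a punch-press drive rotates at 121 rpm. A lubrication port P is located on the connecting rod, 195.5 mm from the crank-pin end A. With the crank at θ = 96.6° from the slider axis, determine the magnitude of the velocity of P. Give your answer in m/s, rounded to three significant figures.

ω = 12.67 rad/s.  Crank-pin speed |V_A| = rω = 1.7752 m/s, perpendicular to OA.
Rod angle: sinφ = −(r/L) sinθ ⇒ φ = -15.271°; ω_rod = −rω cosθ/√(L²−r²sin²θ) = +0.40028 rad/s.
V_P = V_A + ω_rod × AP, with AP = 0.1955 m along the rod.
Components: V_Px = −rω sinθ − a·ω_rod·sinφ = -1.7428 m/s;  V_Py = rω cosθ + a·ω_rod·cosφ = -0.12855 m/s.
|V_P| = √(V_Px² + V_Py²) = 1.7476 m/s.

1.75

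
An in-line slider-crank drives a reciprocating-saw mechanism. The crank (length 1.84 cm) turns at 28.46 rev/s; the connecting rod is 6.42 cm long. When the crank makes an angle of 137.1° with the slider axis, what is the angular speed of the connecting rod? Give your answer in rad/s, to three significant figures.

ω = 178.8 rad/s (converted from 28.46 rev/s).
The rod makes angle φ with the slider axis where L sinφ = r sinθ; differentiating, L cosφ·φ̇ = r ω cosθ.
L cosφ = √(L² − r² sin²θ) = 0.062966 m.
|ω_rod| = r ω |cosθ| / √(L² − r² sin²θ) = 0.0184·178.8·0.73254/0.062966 = 38.279 rad/s.

38.3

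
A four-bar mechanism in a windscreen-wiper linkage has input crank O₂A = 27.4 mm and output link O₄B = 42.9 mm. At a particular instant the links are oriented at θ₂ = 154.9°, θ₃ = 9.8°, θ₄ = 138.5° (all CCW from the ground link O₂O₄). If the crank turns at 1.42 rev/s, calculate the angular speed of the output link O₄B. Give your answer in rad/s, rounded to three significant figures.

ω₂ = 8.922 rad/s (from 1.42 rev/s).
Differentiating the loop-closure r₂e^{iθ₂}+r₃e^{iθ₃}=r₁+r₄e^{iθ₄} gives r₂ω₂e^{iθ₂}+r₃ω₃e^{iθ₃}=r₄ω₄e^{iθ₄}.
Eliminating the other unknown: ω₄ = r₂ω₂ sin(θ₂−θ₃) / [r₄ sin(θ₄−θ₃)].
Numerator sine = +0.57215; denominator sine = +0.78043.
Result = 0.0274·8.922·(+0.57215) / (0.0429·(+0.78043)) = +4.1777 rad/s; magnitude 4.1777 rad/s.

4.18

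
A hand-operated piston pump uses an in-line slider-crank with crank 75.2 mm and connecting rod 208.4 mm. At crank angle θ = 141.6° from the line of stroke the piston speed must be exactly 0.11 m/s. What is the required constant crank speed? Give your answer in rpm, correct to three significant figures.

For an in-line slider-crank, |v_piston| = rω|sinθ|·[1 + r cosθ/√(L² − r² sin²θ)].
With r = 0.0752 m, L = 0.2084 m, θ = 141.6°: the bracketed kinematic factor |dx/dθ| = 0.033156 m.
ω = v/|dx/dθ| = 0.11/0.033156 = 3.3176 rad/s.
N = 60ω/(2π) = 31.681 rpm.

31.7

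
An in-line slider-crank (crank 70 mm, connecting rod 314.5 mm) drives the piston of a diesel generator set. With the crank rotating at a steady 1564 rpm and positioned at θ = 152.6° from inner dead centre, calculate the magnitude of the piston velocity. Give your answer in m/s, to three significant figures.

ω = 2π·1564/60 = 163.8 rad/s
For an in-line slider-crank, x = r cosθ + √(L² − r² sin²θ), so v = −rω sinθ·[1 + r cosθ/√(L² − r² sin²θ)].
With r = 0.07 m, L = 0.3145 m, θ = 152.6°: √(L² − r² sin²θ) = 0.31285 m.
v = −0.07·163.8·0.46020·[1 + 0.07·-0.88782/0.31285] = -4.228 m/s.
|v| = 4.228 m/s.

4.23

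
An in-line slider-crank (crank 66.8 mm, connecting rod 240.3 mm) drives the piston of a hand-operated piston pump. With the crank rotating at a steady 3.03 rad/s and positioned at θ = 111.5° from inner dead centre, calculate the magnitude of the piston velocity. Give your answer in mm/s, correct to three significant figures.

ω = 3.03 rad/s
For an in-line slider-crank, x = r cosθ + √(L² − r² sin²θ), so v = −rω sinθ·[1 + r cosθ/√(L² − r² sin²θ)].
With r = 0.0668 m, L = 0.2403 m, θ = 111.5°: √(L² − r² sin²θ) = 0.23212 m.
v = −0.0668·3.03·0.93042·[1 + 0.0668·-0.36650/0.23212] = -0.16846 m/s.
|v| = 0.16846 m/s = 168.46 mm/s.

168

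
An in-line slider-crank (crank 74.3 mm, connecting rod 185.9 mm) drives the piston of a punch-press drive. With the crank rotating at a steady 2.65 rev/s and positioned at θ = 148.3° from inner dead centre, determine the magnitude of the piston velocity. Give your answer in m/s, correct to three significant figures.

ω = 2π·2.65 = 16.65 rad/s
For an in-line slider-crank, x = r cosθ + √(L² − r² sin²θ), so v = −rω sinθ·[1 + r cosθ/√(L² − r² sin²θ)].
With r = 0.0743 m, L = 0.1859 m, θ = 148.3°: √(L² − r² sin²θ) = 0.18175 m.
v = −0.0743·16.65·0.52547·[1 + 0.0743·-0.85081/0.18175] = -0.42397 m/s.
|v| = 0.42397 m/s.

0.424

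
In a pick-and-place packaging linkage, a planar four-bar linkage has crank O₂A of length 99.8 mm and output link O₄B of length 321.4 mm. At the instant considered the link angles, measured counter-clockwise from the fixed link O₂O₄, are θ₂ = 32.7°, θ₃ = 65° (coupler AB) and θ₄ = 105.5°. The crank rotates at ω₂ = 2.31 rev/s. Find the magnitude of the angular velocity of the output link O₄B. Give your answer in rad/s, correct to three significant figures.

3.71

ω₂ = 14.51 rad/s (from 2.31 rev/s).
Differentiating the loop-closure r₂e^{iθ₂}+r₃e^{iθ₃}=r₁+r₄e^{iθ₄} gives r₂ω₂e^{iθ₂}+r₃ω₃e^{iθ₃}=r₄ω₄e^{iθ₄}.
Eliminating the other unknown: ω₄ = r₂ω₂ sin(θ₂−θ₃) / [r₄ sin(θ₄−θ₃)].
Numerator sine = -0.53435; denominator sine = +0.64945.
Result = 0.0998·14.51·(-0.53435) / (0.3214·(+0.64945)) = -3.7082 rad/s; magnitude 3.7082 rad/s.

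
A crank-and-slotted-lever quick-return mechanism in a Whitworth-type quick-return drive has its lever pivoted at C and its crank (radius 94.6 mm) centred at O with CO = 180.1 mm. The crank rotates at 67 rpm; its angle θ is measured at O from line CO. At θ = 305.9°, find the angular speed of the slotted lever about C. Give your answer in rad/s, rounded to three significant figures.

2.17

ω = 7.016 rad/s (from 67 rpm).
Crank pin A relative to C: A = (d + r cosθ, r sinθ); lever angle φ = atan2(r sinθ, d + r cosθ).
Differentiating tanφ: φ̇ = rω(d cosθ + r)/(d² + r² + 2dr cosθ).
d² + r² + 2dr cosθ = |CA|² = 0.0613658 m²;  d cosθ + r = +0.20021 m.
|ω_lever| = |0.0946·7.016·+0.20021| / 0.0613658 = 2.1654 rad/s.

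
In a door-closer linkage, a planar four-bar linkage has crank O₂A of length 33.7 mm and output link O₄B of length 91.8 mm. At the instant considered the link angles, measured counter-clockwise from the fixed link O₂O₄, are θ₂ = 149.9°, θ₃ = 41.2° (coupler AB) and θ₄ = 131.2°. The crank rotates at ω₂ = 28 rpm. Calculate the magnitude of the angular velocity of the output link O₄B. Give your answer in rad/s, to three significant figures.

1.02

ω₂ = 2.932 rad/s (from 28 rpm).
Differentiating the loop-closure r₂e^{iθ₂}+r₃e^{iθ₃}=r₁+r₄e^{iθ₄} gives r₂ω₂e^{iθ₂}+r₃ω₃e^{iθ₃}=r₄ω₄e^{iθ₄}.
Eliminating the other unknown: ω₄ = r₂ω₂ sin(θ₂−θ₃) / [r₄ sin(θ₄−θ₃)].
Numerator sine = +0.94721; denominator sine = +1.00000.
Result = 0.0337·2.932·(+0.94721) / (0.0918·(+1.00000)) = +1.0196 rad/s; magnitude 1.0196 rad/s.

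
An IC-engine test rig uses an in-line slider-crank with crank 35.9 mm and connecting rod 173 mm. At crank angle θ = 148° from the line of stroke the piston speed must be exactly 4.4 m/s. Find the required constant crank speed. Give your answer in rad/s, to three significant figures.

281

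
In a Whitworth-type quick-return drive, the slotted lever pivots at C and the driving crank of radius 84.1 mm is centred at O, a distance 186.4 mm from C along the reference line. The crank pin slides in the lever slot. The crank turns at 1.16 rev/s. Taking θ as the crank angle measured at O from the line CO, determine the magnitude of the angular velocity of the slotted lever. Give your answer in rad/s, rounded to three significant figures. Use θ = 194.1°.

5.19

ω = 7.288 rad/s (from 1.16 rev/s).
Crank pin A relative to C: A = (d + r cosθ, r sinθ); lever angle φ = atan2(r sinθ, d + r cosθ).
Differentiating tanφ: φ̇ = rω(d cosθ + r)/(d² + r² + 2dr cosθ).
d² + r² + 2dr cosθ = |CA|² = 0.0114099 m²;  d cosθ + r = -0.096684 m.
|ω_lever| = |0.0841·7.288·-0.096684| / 0.0114099 = 5.1941 rad/s.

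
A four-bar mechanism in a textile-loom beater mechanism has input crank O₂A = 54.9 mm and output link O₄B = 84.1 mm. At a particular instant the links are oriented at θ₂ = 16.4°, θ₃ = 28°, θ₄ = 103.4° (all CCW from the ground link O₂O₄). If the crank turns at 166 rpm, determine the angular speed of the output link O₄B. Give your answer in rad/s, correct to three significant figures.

ω₂ = 17.38 rad/s (from 166 rpm).
Differentiating the loop-closure r₂e^{iθ₂}+r₃e^{iθ₃}=r₁+r₄e^{iθ₄} gives r₂ω₂e^{iθ₂}+r₃ω₃e^{iθ₃}=r₄ω₄e^{iθ₄}.
Eliminating the other unknown: ω₄ = r₂ω₂ sin(θ₂−θ₃) / [r₄ sin(θ₄−θ₃)].
Numerator sine = -0.20108; denominator sine = +0.96771.
Result = 0.0549·17.38·(-0.20108) / (0.0841·(+0.96771)) = -2.3579 rad/s; magnitude 2.3579 rad/s.

2.36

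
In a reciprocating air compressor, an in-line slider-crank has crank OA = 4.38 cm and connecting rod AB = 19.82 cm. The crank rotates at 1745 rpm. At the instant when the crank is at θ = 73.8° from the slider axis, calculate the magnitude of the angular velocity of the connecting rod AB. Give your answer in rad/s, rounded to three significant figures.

ω = 182.7 rad/s (converted from 1745 rpm).
The rod makes angle φ with the slider axis where L sinφ = r sinθ; differentiating, L cosφ·φ̇ = r ω cosθ.
L cosφ = √(L² − r² sin²θ) = 0.19369 m.
|ω_rod| = r ω |cosθ| / √(L² − r² sin²θ) = 0.0438·182.7·0.27899/0.19369 = 11.529 rad/s.

11.5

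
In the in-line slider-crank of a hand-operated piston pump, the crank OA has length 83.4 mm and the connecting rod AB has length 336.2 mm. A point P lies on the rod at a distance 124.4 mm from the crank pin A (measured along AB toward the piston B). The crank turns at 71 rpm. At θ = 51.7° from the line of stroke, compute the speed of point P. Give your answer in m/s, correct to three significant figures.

0.569

ω = 7.435 rad/s.  Crank-pin speed |V_A| = rω = 0.62009 m/s, perpendicular to OA.
Rod angle: sinφ = −(r/L) sinθ ⇒ φ = -11.226°; ω_rod = −rω cosθ/√(L²−r²sin²θ) = -1.1654 rad/s.
V_P = V_A + ω_rod × AP, with AP = 0.1244 m along the rod.
Components: V_Px = −rω sinθ − a·ω_rod·sinφ = -0.51485 m/s;  V_Py = rω cosθ + a·ω_rod·cosφ = +0.24211 m/s.
|V_P| = √(V_Px² + V_Py²) = 0.56894 m/s.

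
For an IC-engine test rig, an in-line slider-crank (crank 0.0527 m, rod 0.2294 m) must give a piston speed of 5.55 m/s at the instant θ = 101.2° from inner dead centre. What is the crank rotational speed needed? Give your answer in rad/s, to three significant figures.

113

For an in-line slider-crank, |v_piston| = rω|sinθ|·[1 + r cosθ/√(L² − r² sin²θ)].
With r = 0.0527 m, L = 0.2294 m, θ = 101.2°: the bracketed kinematic factor |dx/dθ| = 0.049329 m.
ω = v/|dx/dθ| = 5.55/0.049329 = 112.51 rad/s.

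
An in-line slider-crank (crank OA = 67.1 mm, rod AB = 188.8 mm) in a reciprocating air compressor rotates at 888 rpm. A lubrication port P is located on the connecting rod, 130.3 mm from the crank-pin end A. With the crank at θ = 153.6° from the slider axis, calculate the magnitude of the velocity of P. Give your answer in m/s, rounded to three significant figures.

ω = 92.99 rad/s.  Crank-pin speed |V_A| = rω = 6.2397 m/s, perpendicular to OA.
Rod angle: sinφ = −(r/L) sinθ ⇒ φ = -9.092°; ω_rod = −rω cosθ/√(L²−r²sin²θ) = +29.979 rad/s.
V_P = V_A + ω_rod × AP, with AP = 0.1303 m along the rod.
Components: V_Px = −rω sinθ − a·ω_rod·sinφ = -2.1571 m/s;  V_Py = rω cosθ + a·ω_rod·cosφ = -1.7318 m/s.
|V_P| = √(V_Px² + V_Py²) = 2.7662 m/s.

2.77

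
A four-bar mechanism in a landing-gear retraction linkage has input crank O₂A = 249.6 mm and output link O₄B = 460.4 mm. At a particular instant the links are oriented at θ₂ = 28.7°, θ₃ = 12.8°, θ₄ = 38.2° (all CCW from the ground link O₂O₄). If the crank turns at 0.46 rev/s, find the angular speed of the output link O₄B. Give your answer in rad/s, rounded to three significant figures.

ω₂ = 2.89 rad/s (from 0.46 rev/s).
Differentiating the loop-closure r₂e^{iθ₂}+r₃e^{iθ₃}=r₁+r₄e^{iθ₄} gives r₂ω₂e^{iθ₂}+r₃ω₃e^{iθ₃}=r₄ω₄e^{iθ₄}.
Eliminating the other unknown: ω₄ = r₂ω₂ sin(θ₂−θ₃) / [r₄ sin(θ₄−θ₃)].
Numerator sine = +0.27396; denominator sine = +0.42894.
Result = 0.2496·2.89·(+0.27396) / (0.4604·(+0.42894)) = +1.0008 rad/s; magnitude 1.0008 rad/s.

1.00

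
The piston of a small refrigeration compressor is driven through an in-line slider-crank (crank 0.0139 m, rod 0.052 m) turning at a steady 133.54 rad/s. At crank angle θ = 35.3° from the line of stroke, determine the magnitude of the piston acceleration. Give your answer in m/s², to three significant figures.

226

ω = 133.5 rad/s
x(θ) = r cosθ + √(L² − r² sin²θ); with ω constant, a = ω²·d²x/dθ².
d²x/dθ² = −r cosθ − r²(cos2θ)/√u − r⁴ sin²2θ/(4u^{3/2}),  u = L² − r² sin²θ = 0.00263948 m².
Substituting r = 0.0139 m, L = 0.052 m, θ = 35.3°: d²x/dθ² = -0.012655 m.
a = ω²·d²x/dθ² = (133.5)²·(-0.012655) = -225.67 m/s²;  |a| = 225.67 m/s².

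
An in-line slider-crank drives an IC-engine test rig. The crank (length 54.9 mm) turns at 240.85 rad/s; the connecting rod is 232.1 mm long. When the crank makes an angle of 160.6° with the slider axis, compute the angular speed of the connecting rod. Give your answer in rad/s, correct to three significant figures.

ω = 240.8 rad/s
The rod makes angle φ with the slider axis where L sinφ = r sinθ; differentiating, L cosφ·φ̇ = r ω cosθ.
L cosφ = √(L² − r² sin²θ) = 0.23138 m.
|ω_rod| = r ω |cosθ| / √(L² − r² sin²θ) = 0.0549·240.8·0.94322/0.23138 = 53.902 rad/s.

53.9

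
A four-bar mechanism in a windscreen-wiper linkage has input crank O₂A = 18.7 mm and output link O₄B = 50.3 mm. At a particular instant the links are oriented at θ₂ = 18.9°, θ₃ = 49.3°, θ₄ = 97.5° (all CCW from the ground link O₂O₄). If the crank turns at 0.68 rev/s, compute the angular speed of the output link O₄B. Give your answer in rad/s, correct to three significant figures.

ω₂ = 4.273 rad/s (from 0.68 rev/s).
Differentiating the loop-closure r₂e^{iθ₂}+r₃e^{iθ₃}=r₁+r₄e^{iθ₄} gives r₂ω₂e^{iθ₂}+r₃ω₃e^{iθ₃}=r₄ω₄e^{iθ₄}.
Eliminating the other unknown: ω₄ = r₂ω₂ sin(θ₂−θ₃) / [r₄ sin(θ₄−θ₃)].
Numerator sine = -0.50603; denominator sine = +0.74548.
Result = 0.0187·4.273·(-0.50603) / (0.0503·(+0.74548)) = -1.0782 rad/s; magnitude 1.0782 rad/s.

1.08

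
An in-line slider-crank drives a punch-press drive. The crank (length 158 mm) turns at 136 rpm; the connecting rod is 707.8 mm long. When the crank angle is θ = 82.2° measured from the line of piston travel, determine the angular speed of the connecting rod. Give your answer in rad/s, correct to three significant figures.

ω = 14.24 rad/s (converted from 136 rpm).
The rod makes angle φ with the slider axis where L sinφ = r sinθ; differentiating, L cosφ·φ̇ = r ω cosθ.
L cosφ = √(L² − r² sin²θ) = 0.69027 m.
|ω_rod| = r ω |cosθ| / √(L² − r² sin²θ) = 0.158·14.24·0.13572/0.69027 = 0.44242 rad/s.

0.442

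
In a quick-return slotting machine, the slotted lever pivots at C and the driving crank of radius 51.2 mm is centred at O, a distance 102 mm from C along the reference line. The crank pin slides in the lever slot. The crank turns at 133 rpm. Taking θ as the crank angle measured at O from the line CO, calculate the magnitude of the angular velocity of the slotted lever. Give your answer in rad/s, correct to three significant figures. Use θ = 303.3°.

4.07

ω = 13.93 rad/s (from 133 rpm).
Crank pin A relative to C: A = (d + r cosθ, r sinθ); lever angle φ = atan2(r sinθ, d + r cosθ).
Differentiating tanφ: φ̇ = rω(d cosθ + r)/(d² + r² + 2dr cosθ).
d² + r² + 2dr cosθ = |CA|² = 0.0187599 m²;  d cosθ + r = +0.1072 m.
|ω_lever| = |0.0512·13.93·+0.1072| / 0.0187599 = 4.0749 rad/s.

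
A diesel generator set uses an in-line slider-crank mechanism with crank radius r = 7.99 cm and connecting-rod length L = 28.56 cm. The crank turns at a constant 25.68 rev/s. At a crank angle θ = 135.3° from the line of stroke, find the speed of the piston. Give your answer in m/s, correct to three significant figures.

ω = 2π·25.7 = 161.4 rad/s
For an in-line slider-crank, x = r cosθ + √(L² − r² sin²θ), so v = −rω sinθ·[1 + r cosθ/√(L² − r² sin²θ)].
With r = 0.0799 m, L = 0.2856 m, θ = 135.3°: √(L² − r² sin²θ) = 0.28002 m.
v = −0.0799·161.4·0.70339·[1 + 0.0799·-0.71080/0.28002] = -7.229 m/s.
|v| = 7.229 m/s.

7.23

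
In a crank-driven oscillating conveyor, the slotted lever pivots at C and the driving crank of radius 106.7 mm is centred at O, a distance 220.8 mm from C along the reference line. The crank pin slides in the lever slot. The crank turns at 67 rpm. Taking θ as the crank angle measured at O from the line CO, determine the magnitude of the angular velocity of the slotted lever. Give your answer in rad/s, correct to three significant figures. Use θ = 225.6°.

ω = 7.016 rad/s (from 67 rpm).
Crank pin A relative to C: A = (d + r cosθ, r sinθ); lever angle φ = atan2(r sinθ, d + r cosθ).
Differentiating tanφ: φ̇ = rω(d cosθ + r)/(d² + r² + 2dr cosθ).
d² + r² + 2dr cosθ = |CA|² = 0.0271703 m²;  d cosθ + r = -0.047786 m.
|ω_lever| = |0.1067·7.016·-0.047786| / 0.0271703 = 1.3167 rad/s.

1.32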